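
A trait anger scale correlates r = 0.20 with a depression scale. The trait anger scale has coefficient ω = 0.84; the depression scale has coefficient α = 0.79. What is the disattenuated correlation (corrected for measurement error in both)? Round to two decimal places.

0.25

r_true = r_obs / √(r_xx · r_yy) = 0.20 / √(0.84 × 0.79) = 0.20 / √0.6636 = 0.20 / 0.8146 ≈ 0.25.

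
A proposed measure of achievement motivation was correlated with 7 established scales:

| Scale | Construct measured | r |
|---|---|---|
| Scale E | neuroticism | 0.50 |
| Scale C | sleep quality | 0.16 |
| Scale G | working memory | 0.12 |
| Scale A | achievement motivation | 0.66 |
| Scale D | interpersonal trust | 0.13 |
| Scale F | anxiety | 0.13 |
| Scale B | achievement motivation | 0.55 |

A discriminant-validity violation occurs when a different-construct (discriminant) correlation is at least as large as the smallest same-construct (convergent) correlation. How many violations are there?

0

Convergent (same construct = achievement motivation): Scale A, Scale B.
Smallest convergent = 0.55. Discriminant values: 0.50, 0.16, 0.12, 0.13, 0.13; count ≥ 0.55 → 0.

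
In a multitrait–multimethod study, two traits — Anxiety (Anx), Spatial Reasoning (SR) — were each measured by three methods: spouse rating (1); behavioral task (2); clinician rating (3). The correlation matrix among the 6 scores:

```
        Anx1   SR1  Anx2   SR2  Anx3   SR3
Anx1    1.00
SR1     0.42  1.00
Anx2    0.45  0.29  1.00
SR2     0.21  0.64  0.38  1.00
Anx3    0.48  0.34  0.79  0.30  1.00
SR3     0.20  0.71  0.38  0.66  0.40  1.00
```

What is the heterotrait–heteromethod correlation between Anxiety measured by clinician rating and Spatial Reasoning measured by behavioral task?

0.30

Different traits and methods: r(Anx3, SR2) = 0.30.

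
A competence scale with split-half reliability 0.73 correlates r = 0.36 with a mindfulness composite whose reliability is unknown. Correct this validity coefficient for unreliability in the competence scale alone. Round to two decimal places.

Single correction: r_c = r_obs / √r_xx = 0.36 / √0.73 = 0.36 / 0.8544 ≈ 0.42.

0.42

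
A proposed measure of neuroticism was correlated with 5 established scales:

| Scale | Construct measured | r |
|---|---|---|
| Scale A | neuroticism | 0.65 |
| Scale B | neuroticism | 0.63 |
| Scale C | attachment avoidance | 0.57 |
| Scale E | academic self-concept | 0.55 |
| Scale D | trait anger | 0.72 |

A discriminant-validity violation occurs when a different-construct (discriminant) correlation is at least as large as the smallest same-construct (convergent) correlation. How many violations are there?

Convergent (same construct = neuroticism): Scale A, Scale B.
Smallest convergent = 0.63. Discriminant values: 0.57, 0.55, 0.72; count ≥ 0.63 → 1.

1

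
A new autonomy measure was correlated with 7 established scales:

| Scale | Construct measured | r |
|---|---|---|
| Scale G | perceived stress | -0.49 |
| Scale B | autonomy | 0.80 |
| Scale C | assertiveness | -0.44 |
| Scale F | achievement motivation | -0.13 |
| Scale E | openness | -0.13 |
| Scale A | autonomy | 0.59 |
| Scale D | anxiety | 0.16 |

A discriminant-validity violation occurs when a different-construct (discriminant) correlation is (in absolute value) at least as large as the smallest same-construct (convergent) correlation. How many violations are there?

0

Convergent (same construct = autonomy): Scale B, Scale A.
Smallest convergent = 0.59. Discriminant |r|: 0.49, 0.44, 0.13, 0.13, 0.16; count ≥ 0.59 → 0.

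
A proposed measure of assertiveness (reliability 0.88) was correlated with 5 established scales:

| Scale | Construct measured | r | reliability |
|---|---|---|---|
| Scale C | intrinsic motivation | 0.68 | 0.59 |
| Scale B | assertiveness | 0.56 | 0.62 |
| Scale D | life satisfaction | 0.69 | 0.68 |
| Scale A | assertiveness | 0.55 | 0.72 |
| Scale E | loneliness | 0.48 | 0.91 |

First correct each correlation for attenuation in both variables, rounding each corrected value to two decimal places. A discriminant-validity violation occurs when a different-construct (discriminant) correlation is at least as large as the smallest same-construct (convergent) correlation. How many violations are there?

Disattenuated r (r / √(r_scale · r_new)):
  Scale C (disc): 0.68 / √(0.59·0.88) = 0.94
  Scale B (conv): 0.56 / √(0.62·0.88) = 0.76
  Scale D (disc): 0.69 / √(0.68·0.88) = 0.89
  Scale A (conv): 0.55 / √(0.72·0.88) = 0.69
  Scale E (disc): 0.48 / √(0.91·0.88) = 0.54
Smallest convergent = 0.69. Discriminant values: 0.94, 0.89, 0.54; count ≥ 0.69 → 2.

2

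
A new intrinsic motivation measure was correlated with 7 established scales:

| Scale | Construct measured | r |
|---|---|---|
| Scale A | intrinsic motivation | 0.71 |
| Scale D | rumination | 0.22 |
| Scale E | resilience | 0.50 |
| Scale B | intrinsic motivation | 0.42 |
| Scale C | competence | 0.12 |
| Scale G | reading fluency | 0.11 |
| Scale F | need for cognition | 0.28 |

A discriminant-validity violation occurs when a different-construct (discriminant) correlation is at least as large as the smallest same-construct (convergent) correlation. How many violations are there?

1

Convergent (same construct = intrinsic motivation): Scale A, Scale B.
Smallest convergent = 0.42. Discriminant values: 0.22, 0.50, 0.12, 0.11, 0.28; count ≥ 0.42 → 1.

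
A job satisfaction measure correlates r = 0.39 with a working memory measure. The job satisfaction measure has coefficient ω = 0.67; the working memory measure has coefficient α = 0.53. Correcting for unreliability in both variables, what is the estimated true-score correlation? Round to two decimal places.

r_true = r_obs / √(r_xx · r_yy) = 0.39 / √(0.67 × 0.53) = 0.39 / √0.3551 = 0.39 / 0.5959 ≈ 0.65.

0.65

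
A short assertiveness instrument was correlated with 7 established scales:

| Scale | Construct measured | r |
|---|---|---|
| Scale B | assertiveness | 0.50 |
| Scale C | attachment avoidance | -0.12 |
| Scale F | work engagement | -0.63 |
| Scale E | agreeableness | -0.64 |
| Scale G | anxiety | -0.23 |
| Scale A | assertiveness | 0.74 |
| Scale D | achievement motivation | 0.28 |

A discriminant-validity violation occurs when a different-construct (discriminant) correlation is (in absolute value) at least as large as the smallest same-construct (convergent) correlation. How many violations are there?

2

Convergent (same construct = assertiveness): Scale B, Scale A.
Smallest convergent = 0.50. Discriminant |r|: 0.12, 0.63, 0.64, 0.23, 0.28; count ≥ 0.50 → 2.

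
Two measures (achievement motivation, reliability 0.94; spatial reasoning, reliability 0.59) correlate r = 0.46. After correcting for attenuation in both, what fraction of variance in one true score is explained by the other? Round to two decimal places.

0.38

Disattenuated r = 0.46 / √(0.94 × 0.59) = 0.46 / 0.7447 = 0.6177.
Shared true-score variance = 0.6177² = 0.3816 ≈ 0.38.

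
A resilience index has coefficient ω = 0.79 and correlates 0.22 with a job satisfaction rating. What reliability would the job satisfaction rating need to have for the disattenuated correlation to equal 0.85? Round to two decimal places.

r_true = r_obs / √(r_xx · r_yy) ⇒ 0.85 = 0.22 / √(0.79 · r_yy).
√(0.79 · r_yy) = 0.22 / 0.85 = 0.2588; 0.79 · r_yy = 0.0670; r_yy = 0.0670 / 0.79 ≈ 0.08.

0.08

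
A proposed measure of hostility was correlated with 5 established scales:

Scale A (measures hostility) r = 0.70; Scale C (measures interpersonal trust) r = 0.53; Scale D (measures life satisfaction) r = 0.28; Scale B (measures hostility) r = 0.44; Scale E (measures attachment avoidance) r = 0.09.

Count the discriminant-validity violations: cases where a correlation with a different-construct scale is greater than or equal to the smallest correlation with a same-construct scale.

1

Convergent (same construct = hostility): Scale A, Scale B.
Smallest convergent = 0.44. Discriminant values: 0.53, 0.28, 0.09; count ≥ 0.44 → 1.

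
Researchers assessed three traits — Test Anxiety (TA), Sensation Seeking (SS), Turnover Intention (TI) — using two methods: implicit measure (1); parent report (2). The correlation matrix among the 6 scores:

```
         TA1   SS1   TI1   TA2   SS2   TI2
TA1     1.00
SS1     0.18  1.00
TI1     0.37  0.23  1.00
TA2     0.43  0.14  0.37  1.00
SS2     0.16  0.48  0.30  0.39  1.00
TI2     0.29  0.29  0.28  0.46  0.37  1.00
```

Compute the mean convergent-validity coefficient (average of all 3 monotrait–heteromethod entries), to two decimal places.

Convergent values: 0.43, 0.48, 0.28; mean = 1.19/3 = 0.40.

0.40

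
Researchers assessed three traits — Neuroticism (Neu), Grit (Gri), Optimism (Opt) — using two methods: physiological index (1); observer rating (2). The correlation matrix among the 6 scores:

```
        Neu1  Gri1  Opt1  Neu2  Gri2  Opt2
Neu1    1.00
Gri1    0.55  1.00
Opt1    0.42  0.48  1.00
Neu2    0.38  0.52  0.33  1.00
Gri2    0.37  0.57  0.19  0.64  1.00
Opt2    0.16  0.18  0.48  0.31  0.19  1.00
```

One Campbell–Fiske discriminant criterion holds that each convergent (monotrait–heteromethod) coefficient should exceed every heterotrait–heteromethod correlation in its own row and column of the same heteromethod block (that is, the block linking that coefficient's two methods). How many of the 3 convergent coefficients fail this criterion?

1

Checking each validity diagonal entry against its comparison values:
Neu (methods 1·2): 0.38 vs {0.37, 0.52, 0.16, 0.33} → fail.
Gri (methods 1·2): 0.57 vs {0.52, 0.37, 0.18, 0.19} → pass.
Opt (methods 1·2): 0.48 vs {0.33, 0.16, 0.19, 0.18} → pass.
1 of 3 fail.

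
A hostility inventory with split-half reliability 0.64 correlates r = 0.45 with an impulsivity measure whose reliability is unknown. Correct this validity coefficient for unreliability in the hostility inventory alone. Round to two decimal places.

0.56

Single correction: r_c = r_obs / √r_xx = 0.45 / √0.64 = 0.45 / 0.8000 ≈ 0.56.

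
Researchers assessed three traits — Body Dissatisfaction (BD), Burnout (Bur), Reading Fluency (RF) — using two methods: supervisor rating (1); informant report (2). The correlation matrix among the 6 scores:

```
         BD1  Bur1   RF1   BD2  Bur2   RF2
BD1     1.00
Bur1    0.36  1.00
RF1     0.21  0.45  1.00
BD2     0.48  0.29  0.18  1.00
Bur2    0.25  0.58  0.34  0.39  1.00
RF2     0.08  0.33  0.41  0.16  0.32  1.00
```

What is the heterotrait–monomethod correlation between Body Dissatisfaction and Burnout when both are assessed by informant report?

Different traits, same method: r(BD2, Bur2) = 0.39.

0.39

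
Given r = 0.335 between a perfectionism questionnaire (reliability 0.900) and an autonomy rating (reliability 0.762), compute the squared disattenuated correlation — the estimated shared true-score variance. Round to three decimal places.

0.164

Disattenuated r = 0.335 / √(0.900 × 0.762) = 0.335 / 0.8281 = 0.4045.
Shared true-score variance = 0.4045² = 0.1636 ≈ 0.164.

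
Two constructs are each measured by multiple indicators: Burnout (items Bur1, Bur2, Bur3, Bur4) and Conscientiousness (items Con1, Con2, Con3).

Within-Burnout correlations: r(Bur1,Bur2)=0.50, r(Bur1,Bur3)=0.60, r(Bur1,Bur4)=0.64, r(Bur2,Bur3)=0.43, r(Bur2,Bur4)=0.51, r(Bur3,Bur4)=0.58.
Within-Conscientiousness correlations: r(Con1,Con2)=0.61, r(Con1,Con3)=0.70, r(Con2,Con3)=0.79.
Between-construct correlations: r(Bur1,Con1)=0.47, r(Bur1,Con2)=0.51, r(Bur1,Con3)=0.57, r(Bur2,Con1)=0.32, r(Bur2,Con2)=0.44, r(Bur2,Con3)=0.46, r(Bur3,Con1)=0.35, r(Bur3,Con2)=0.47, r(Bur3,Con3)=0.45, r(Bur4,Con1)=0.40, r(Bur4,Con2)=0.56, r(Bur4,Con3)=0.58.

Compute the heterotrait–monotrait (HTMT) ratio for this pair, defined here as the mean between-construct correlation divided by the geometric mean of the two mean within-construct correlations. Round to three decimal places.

0.754

Between-construct mean = 5.58/12 = 0.4650.
Mean within-Bur = 3.26/6 = 0.5433; mean within-Con = 2.10/3 = 0.7000.
Geometric mean = √(0.5433 × 0.7000) = 0.6167.
HTMT = 0.4650 / 0.6167 = 0.754.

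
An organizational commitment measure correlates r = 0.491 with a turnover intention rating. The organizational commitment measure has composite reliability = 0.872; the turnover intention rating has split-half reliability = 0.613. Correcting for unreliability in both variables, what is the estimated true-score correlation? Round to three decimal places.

0.672

r_true = r_obs / √(r_xx · r_yy) = 0.491 / √(0.872 × 0.613) = 0.491 / √0.534536 = 0.491 / 0.7311 ≈ 0.672.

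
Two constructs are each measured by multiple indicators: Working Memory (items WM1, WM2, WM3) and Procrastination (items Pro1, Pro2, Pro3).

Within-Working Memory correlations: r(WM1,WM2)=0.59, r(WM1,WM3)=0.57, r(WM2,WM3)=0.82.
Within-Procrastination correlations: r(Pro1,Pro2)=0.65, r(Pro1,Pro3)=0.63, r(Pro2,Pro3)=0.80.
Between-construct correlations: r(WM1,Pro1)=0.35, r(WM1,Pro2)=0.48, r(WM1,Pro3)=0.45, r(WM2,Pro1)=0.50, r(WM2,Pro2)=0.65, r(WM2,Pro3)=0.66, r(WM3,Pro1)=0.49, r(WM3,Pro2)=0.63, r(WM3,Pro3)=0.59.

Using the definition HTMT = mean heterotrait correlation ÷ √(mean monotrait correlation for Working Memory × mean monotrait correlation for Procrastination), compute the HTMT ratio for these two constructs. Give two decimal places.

0.79

Mean heterotrait r = 4.80/9 = 0.5333.
Mean within-WM = 1.98/3 = 0.6600; mean within-Pro = 2.08/3 = 0.6933.
Geometric mean = √(0.6600 × 0.6933) = 0.6764.
HTMT = 0.5333 / 0.6764 = 0.79.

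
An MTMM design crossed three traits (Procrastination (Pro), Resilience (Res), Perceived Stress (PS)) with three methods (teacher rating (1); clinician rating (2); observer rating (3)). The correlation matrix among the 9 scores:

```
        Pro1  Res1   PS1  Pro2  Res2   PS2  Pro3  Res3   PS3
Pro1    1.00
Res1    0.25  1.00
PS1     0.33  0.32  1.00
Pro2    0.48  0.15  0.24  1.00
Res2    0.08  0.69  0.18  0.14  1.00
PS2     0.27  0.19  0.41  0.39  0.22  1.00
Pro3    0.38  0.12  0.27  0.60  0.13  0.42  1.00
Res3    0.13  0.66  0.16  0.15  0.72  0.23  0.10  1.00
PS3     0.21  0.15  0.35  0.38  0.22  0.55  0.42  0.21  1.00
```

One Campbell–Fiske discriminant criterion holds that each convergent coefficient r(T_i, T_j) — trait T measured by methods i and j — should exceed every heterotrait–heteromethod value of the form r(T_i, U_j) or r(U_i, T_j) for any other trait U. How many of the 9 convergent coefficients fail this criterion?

Checking each validity diagonal entry against its comparison values:
Pro (methods 1·2): 0.48 vs {0.08, 0.15, 0.27, 0.24} → pass.
Pro (methods 1·3): 0.38 vs {0.13, 0.12, 0.21, 0.27} → pass.
Pro (methods 2·3): 0.60 vs {0.15, 0.13, 0.38, 0.42} → pass.
Res (methods 1·2): 0.69 vs {0.15, 0.08, 0.19, 0.18} → pass.
Res (methods 1·3): 0.66 vs {0.12, 0.13, 0.15, 0.16} → pass.
Res (methods 2·3): 0.72 vs {0.13, 0.15, 0.22, 0.23} → pass.
PS (methods 1·2): 0.41 vs {0.24, 0.27, 0.18, 0.19} → pass.
PS (methods 1·3): 0.35 vs {0.27, 0.21, 0.16, 0.15} → pass.
PS (methods 2·3): 0.55 vs {0.42, 0.38, 0.23, 0.22} → pass.
0 of 9 fail.

0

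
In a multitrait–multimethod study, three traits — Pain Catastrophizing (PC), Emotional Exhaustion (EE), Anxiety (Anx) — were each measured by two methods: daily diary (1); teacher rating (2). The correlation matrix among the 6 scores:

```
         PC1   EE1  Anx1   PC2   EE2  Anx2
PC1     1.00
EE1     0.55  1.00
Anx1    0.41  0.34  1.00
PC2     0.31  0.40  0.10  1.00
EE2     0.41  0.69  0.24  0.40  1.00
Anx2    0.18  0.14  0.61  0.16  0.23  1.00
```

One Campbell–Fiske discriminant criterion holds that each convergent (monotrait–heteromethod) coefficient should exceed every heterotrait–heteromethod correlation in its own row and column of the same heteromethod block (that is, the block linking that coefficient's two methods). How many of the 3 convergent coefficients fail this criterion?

1

Convergent coefficients and their comparison sets:
PC (methods 1·2): 0.31 vs {0.41, 0.40, 0.18, 0.10} → fail.
EE (methods 1·2): 0.69 vs {0.40, 0.41, 0.14, 0.24} → pass.
Anx (methods 1·2): 0.61 vs {0.10, 0.18, 0.24, 0.14} → pass.
1 of 3 fail.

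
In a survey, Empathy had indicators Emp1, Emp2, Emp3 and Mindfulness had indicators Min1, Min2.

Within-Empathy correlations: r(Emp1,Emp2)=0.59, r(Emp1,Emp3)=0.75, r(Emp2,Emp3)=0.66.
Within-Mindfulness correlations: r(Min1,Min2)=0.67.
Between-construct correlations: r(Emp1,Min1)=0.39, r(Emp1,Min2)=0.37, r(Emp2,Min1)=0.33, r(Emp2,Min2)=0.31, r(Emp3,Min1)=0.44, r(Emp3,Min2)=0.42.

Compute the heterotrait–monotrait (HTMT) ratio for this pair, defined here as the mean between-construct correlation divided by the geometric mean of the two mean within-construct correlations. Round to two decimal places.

Between-construct mean = 2.26/6 = 0.3767.
Mean within-Emp = 2.00/3 = 0.6667; mean within-Min = 0.67/1 = 0.6700.
Geometric mean = √(0.6667 × 0.6700) = 0.6683.
HTMT = 0.3767 / 0.6683 = 0.56.

0.56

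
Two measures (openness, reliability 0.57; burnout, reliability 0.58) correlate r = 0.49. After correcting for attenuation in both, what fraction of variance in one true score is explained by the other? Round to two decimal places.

0.73

Disattenuated r = 0.49 / √(0.57 × 0.58) = 0.49 / 0.5750 = 0.8522.
Shared true-score variance = 0.8522² = 0.7262 ≈ 0.73.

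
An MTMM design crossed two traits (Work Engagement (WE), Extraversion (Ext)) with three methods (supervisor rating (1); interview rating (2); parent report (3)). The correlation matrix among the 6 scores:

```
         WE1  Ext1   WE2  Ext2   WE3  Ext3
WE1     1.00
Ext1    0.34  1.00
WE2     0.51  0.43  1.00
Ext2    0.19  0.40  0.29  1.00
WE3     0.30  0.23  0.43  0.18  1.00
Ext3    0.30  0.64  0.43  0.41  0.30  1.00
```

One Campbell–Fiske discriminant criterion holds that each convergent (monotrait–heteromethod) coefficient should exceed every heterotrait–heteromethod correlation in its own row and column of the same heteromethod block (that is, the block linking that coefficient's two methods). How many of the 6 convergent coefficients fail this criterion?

Convergent coefficients and their comparison sets:
WE (methods 1·2): 0.51 vs {0.19, 0.43} → pass.
WE (methods 1·3): 0.30 vs {0.30, 0.23} → fail.
WE (methods 2·3): 0.43 vs {0.43, 0.18} → fail.
Ext (methods 1·2): 0.40 vs {0.43, 0.19} → fail.
Ext (methods 1·3): 0.64 vs {0.23, 0.30} → pass.
Ext (methods 2·3): 0.41 vs {0.18, 0.43} → fail.
4 of 6 fail.

4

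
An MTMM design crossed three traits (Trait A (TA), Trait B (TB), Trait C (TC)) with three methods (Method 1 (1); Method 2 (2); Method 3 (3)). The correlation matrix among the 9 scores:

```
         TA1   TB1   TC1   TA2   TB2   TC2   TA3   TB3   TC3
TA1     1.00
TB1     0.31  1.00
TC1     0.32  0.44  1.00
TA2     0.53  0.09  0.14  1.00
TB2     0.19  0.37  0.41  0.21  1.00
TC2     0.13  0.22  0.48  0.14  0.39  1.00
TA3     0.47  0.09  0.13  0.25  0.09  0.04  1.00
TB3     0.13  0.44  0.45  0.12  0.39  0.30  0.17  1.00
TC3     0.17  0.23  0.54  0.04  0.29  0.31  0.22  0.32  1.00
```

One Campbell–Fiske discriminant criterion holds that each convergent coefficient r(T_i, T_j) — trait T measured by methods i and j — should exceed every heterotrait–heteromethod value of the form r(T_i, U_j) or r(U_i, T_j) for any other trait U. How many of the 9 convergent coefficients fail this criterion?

Convergent coefficients and their comparison sets:
TA (methods 1·2): 0.53 vs {0.19, 0.09, 0.13, 0.14} → pass.
TA (methods 1·3): 0.47 vs {0.13, 0.09, 0.17, 0.13} → pass.
TA (methods 2·3): 0.25 vs {0.12, 0.09, 0.04, 0.04} → pass.
TB (methods 1·2): 0.37 vs {0.09, 0.19, 0.22, 0.41} → fail.
TB (methods 1·3): 0.44 vs {0.09, 0.13, 0.23, 0.45} → fail.
TB (methods 2·3): 0.39 vs {0.09, 0.12, 0.29, 0.30} → pass.
TC (methods 1·2): 0.48 vs {0.14, 0.13, 0.41, 0.22} → pass.
TC (methods 1·3): 0.54 vs {0.13, 0.17, 0.45, 0.23} → pass.
TC (methods 2·3): 0.31 vs {0.04, 0.04, 0.30, 0.29} → pass.
2 of 9 fail.

2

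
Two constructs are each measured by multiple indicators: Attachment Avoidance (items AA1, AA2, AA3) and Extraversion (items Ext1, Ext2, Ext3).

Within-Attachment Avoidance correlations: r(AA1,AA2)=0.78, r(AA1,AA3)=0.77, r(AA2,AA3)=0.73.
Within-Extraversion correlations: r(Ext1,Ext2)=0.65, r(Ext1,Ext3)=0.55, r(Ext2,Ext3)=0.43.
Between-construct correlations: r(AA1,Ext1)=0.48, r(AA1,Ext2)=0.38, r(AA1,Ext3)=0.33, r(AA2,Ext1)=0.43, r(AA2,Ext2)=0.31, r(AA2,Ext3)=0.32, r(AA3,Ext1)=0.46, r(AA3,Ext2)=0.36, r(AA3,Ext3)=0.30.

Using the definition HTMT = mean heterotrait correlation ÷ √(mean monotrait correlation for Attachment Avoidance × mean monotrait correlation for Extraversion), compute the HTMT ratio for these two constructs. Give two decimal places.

Mean between = 3.37/9 = 0.3744.
Mean within-AA = 2.28/3 = 0.7600; mean within-Ext = 1.63/3 = 0.5433.
Geometric mean = √(0.7600 × 0.5433) = 0.6426.
HTMT = 0.3744 / 0.6426 = 0.58.

0.58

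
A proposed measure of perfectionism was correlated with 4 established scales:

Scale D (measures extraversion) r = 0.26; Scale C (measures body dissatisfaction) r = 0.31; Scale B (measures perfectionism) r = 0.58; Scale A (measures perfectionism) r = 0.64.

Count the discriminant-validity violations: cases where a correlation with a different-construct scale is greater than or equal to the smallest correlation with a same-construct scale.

0

Convergent (same construct = perfectionism): Scale B, Scale A.
Smallest convergent = 0.58. Discriminant values: 0.26, 0.31; count ≥ 0.58 → 0.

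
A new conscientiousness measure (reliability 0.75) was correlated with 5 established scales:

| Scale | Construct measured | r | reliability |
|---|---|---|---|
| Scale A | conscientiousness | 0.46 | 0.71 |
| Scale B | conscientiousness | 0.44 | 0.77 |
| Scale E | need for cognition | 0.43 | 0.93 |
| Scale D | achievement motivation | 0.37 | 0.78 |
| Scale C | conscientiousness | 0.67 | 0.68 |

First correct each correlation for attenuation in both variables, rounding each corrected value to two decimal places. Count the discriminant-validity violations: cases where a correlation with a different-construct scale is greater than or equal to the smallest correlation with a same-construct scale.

0

Disattenuated r (r / √(r_scale · r_new)):
  Scale A (conv): 0.46 / √(0.71·0.75) = 0.63
  Scale B (conv): 0.44 / √(0.77·0.75) = 0.58
  Scale E (disc): 0.43 / √(0.93·0.75) = 0.51
  Scale D (disc): 0.37 / √(0.78·0.75) = 0.48
  Scale C (conv): 0.67 / √(0.68·0.75) = 0.94
Smallest convergent = 0.58. Discriminant values: 0.51, 0.48; count ≥ 0.58 → 0.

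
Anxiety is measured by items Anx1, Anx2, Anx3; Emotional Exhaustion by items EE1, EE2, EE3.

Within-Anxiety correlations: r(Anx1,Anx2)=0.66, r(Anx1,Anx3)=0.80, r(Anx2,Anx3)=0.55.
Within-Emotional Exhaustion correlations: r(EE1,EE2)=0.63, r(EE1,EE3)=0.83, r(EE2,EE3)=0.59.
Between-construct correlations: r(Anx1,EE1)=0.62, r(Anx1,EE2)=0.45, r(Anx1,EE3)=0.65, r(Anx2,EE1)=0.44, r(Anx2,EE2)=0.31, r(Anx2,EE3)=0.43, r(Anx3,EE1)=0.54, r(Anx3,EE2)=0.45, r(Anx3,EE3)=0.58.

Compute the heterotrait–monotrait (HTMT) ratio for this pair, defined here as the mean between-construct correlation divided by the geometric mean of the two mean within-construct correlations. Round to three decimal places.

0.734

Between-construct mean = 4.47/9 = 0.4967.
Mean within-Anx = 2.01/3 = 0.6700; mean within-EE = 2.05/3 = 0.6833.
Geometric mean = √(0.6700 × 0.6833) = 0.6766.
HTMT = 0.4967 / 0.6766 = 0.734.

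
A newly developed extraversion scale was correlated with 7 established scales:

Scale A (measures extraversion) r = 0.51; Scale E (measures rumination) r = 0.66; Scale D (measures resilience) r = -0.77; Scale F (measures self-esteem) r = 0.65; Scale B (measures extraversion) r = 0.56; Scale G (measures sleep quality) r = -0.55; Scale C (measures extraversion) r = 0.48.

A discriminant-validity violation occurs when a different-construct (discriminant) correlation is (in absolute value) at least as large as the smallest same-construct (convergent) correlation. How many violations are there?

4

Convergent (same construct = extraversion): Scale A, Scale B, Scale C.
Smallest convergent = 0.48. Discriminant |r|: 0.66, 0.77, 0.65, 0.55; count ≥ 0.48 → 4.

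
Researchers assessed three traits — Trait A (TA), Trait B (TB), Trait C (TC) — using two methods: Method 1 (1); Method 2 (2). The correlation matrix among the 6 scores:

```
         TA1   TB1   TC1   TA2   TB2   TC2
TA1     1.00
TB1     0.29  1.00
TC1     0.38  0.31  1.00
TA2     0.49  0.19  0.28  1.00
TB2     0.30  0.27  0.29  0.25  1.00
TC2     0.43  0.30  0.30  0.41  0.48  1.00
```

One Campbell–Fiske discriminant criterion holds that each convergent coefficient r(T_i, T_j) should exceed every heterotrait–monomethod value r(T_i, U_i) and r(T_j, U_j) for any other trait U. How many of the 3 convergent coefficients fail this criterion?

Checking each validity diagonal entry against its comparison values:
TA (methods 1·2): 0.49 vs {0.29, 0.25, 0.38, 0.41} → pass.
TB (methods 1·2): 0.27 vs {0.29, 0.25, 0.31, 0.48} → fail.
TC (methods 1·2): 0.30 vs {0.38, 0.41, 0.31, 0.48} → fail.
2 of 3 fail.

2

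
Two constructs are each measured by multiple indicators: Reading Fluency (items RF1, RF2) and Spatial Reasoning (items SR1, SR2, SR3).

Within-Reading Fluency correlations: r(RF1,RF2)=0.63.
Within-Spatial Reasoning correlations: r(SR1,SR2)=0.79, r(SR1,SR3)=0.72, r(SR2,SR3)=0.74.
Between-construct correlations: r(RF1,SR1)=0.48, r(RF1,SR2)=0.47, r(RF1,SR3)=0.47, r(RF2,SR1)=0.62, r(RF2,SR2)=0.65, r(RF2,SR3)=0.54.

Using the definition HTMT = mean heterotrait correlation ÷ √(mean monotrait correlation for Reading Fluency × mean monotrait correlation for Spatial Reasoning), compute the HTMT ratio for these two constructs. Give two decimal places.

0.78

Mean between = 3.23/6 = 0.5383.
Mean within-RF = 0.63/1 = 0.6300; mean within-SR = 2.25/3 = 0.7500.
Geometric mean = √(0.6300 × 0.7500) = 0.6874.
HTMT = 0.5383 / 0.6874 = 0.78.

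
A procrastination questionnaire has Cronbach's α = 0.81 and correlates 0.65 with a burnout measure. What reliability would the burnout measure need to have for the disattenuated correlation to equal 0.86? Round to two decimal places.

r_true = r_obs / √(r_xx · r_yy) ⇒ 0.86 = 0.65 / √(0.81 · r_yy).
√(0.81 · r_yy) = 0.65 / 0.86 = 0.7558; 0.81 · r_yy = 0.5712; r_yy = 0.5712 / 0.81 ≈ 0.71.

0.71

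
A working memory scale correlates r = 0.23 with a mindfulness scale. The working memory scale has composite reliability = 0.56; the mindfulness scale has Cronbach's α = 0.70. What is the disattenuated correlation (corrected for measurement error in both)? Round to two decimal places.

0.37

r_true = r_obs / √(r_xx · r_yy) = 0.23 / √(0.56 × 0.70) = 0.23 / √0.3920 = 0.23 / 0.6261 ≈ 0.37.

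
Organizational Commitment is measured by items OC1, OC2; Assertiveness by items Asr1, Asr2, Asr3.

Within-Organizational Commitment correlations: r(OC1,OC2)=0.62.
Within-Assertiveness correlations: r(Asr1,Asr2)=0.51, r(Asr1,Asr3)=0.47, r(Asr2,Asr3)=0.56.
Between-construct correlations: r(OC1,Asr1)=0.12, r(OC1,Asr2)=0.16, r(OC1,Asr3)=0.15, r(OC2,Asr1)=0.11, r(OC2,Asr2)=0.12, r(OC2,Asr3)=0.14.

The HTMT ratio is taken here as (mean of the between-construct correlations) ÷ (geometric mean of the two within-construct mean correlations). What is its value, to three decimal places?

0.236

Mean heterotrait r = 0.80/6 = 0.1333.
Mean within-OC = 0.62/1 = 0.6200; mean within-Asr = 1.54/3 = 0.5133.
Geometric mean = √(0.6200 × 0.5133) = 0.5641.
HTMT = 0.1333 / 0.5641 = 0.236.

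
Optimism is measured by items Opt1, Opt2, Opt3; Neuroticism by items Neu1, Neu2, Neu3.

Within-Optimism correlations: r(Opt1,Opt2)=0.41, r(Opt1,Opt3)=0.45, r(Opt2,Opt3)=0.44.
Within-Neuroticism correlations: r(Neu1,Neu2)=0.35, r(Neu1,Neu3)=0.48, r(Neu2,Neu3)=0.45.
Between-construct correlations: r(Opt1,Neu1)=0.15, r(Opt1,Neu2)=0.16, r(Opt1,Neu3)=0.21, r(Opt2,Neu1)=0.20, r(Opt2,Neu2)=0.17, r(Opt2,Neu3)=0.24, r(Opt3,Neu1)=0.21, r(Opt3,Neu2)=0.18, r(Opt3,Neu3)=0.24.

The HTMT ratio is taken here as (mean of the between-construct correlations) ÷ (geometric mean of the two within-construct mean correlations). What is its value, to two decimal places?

Mean between = 1.76/9 = 0.1956.
Mean within-Opt = 1.30/3 = 0.4333; mean within-Neu = 1.28/3 = 0.4267.
Geometric mean = √(0.4333 × 0.4267) = 0.4300.
HTMT = 0.1956 / 0.4300 = 0.45.

0.45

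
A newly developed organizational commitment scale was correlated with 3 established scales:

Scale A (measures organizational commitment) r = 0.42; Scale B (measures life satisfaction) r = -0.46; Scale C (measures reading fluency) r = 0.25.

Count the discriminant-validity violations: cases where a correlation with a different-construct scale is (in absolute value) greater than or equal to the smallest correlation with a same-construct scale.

1

Convergent (same construct = organizational commitment): Scale A.
Smallest convergent = 0.42. Discriminant |r|: 0.46, 0.25; count ≥ 0.42 → 1.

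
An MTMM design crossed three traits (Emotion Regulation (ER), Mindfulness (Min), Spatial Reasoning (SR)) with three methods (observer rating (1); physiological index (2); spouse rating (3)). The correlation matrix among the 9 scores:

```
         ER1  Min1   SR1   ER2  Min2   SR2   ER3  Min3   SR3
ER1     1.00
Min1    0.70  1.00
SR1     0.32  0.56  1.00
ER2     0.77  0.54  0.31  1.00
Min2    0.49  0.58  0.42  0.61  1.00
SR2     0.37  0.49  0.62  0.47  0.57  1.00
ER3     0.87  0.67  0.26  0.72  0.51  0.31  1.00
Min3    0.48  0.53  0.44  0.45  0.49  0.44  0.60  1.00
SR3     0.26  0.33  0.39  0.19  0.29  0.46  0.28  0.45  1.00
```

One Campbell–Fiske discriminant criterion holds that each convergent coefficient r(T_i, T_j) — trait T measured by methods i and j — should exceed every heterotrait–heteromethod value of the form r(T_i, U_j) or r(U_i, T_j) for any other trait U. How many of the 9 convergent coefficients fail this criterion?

Each convergent coefficient versus the relevant comparison correlations:
ER (methods 1·2): 0.77 vs {0.49, 0.54, 0.37, 0.31} → pass.
ER (methods 1·3): 0.87 vs {0.48, 0.67, 0.26, 0.26} → pass.
ER (methods 2·3): 0.72 vs {0.45, 0.51, 0.19, 0.31} → pass.
Min (methods 1·2): 0.58 vs {0.54, 0.49, 0.49, 0.42} → pass.
Min (methods 1·3): 0.53 vs {0.67, 0.48, 0.33, 0.44} → fail.
Min (methods 2·3): 0.49 vs {0.51, 0.45, 0.29, 0.44} → fail.
SR (methods 1·2): 0.62 vs {0.31, 0.37, 0.42, 0.49} → pass.
SR (methods 1·3): 0.39 vs {0.26, 0.26, 0.44, 0.33} → fail.
SR (methods 2·3): 0.46 vs {0.31, 0.19, 0.44, 0.29} → pass.
3 of 9 fail.

3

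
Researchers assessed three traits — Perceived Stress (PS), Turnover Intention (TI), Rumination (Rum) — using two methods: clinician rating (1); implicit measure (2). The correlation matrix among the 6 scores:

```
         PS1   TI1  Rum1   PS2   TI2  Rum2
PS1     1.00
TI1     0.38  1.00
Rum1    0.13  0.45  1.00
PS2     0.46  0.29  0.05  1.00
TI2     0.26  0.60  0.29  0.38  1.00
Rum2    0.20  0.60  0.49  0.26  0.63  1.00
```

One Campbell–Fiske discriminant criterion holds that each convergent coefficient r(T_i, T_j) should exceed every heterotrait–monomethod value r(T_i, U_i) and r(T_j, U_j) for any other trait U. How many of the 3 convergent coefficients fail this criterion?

2

Convergent coefficients and their comparison sets:
PS (methods 1·2): 0.46 vs {0.38, 0.38, 0.13, 0.26} → pass.
TI (methods 1·2): 0.60 vs {0.38, 0.38, 0.45, 0.63} → fail.
Rum (methods 1·2): 0.49 vs {0.13, 0.26, 0.45, 0.63} → fail.
2 of 3 fail.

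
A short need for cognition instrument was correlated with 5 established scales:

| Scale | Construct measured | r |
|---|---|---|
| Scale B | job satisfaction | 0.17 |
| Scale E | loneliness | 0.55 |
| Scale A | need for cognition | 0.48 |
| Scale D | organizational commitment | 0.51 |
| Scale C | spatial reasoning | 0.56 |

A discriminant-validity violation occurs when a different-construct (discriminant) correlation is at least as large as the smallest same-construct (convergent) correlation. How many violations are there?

3

Convergent (same construct = need for cognition): Scale A.
Smallest convergent = 0.48. Discriminant values: 0.17, 0.55, 0.51, 0.56; count ≥ 0.48 → 3.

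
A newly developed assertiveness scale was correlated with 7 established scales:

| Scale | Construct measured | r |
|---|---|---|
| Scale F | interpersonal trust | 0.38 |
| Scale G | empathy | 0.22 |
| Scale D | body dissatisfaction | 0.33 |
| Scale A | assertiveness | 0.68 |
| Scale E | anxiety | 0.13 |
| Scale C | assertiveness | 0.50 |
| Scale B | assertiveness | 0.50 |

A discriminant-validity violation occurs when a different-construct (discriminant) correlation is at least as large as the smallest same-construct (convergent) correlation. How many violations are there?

Convergent (same construct = assertiveness): Scale A, Scale C, Scale B.
Smallest convergent = 0.50. Discriminant values: 0.38, 0.22, 0.33, 0.13; count ≥ 0.50 → 0.

0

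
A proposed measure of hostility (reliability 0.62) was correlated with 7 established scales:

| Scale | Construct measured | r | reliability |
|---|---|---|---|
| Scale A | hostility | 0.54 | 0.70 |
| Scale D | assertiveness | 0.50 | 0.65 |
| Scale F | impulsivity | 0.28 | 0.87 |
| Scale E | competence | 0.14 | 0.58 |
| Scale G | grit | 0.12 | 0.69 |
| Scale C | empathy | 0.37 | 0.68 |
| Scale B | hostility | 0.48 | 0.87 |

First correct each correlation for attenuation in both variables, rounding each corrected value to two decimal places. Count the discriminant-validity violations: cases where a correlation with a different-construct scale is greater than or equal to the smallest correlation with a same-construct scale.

Disattenuated r (r / √(r_scale · r_new)):
  Scale A (conv): 0.54 / √(0.70·0.62) = 0.82
  Scale D (disc): 0.50 / √(0.65·0.62) = 0.79
  Scale F (disc): 0.28 / √(0.87·0.62) = 0.38
  Scale E (disc): 0.14 / √(0.58·0.62) = 0.23
  Scale G (disc): 0.12 / √(0.69·0.62) = 0.18
  Scale C (disc): 0.37 / √(0.68·0.62) = 0.57
  Scale B (conv): 0.48 / √(0.87·0.62) = 0.65
Smallest convergent = 0.65. Discriminant values: 0.79, 0.38, 0.23, 0.18, 0.57; count ≥ 0.65 → 1.

1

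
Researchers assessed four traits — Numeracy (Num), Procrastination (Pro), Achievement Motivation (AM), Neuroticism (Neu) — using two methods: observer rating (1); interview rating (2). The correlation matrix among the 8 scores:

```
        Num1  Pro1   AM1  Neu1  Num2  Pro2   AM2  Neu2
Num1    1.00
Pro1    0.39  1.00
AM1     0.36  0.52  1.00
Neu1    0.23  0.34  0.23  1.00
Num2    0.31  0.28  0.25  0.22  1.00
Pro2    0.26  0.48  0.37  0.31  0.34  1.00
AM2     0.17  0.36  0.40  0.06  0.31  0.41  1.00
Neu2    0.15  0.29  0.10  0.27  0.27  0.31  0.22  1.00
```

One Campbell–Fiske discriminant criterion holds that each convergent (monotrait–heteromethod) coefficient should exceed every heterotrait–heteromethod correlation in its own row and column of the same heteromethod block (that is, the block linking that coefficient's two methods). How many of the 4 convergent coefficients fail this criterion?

1

Convergent coefficients and their comparison sets:
Num (methods 1·2): 0.31 vs {0.26, 0.28, 0.17, 0.25, 0.15, 0.22} → pass.
Pro (methods 1·2): 0.48 vs {0.28, 0.26, 0.36, 0.37, 0.29, 0.31} → pass.
AM (methods 1·2): 0.40 vs {0.25, 0.17, 0.37, 0.36, 0.10, 0.06} → pass.
Neu (methods 1·2): 0.27 vs {0.22, 0.15, 0.31, 0.29, 0.06, 0.10} → fail.
1 of 4 fail.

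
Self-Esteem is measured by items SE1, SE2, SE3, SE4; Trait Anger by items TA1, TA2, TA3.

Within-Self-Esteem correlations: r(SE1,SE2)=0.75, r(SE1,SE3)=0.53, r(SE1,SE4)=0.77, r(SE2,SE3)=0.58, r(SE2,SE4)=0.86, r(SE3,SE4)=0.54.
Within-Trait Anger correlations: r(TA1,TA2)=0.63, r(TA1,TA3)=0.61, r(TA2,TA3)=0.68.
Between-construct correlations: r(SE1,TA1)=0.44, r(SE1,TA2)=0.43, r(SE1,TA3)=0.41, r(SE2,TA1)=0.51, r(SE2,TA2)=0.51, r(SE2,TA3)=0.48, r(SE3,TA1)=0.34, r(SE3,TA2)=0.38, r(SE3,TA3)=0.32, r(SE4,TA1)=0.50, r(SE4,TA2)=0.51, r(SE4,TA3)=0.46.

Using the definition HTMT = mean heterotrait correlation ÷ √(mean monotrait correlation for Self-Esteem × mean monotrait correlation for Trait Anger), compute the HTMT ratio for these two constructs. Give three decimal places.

0.672

Between-construct mean = 5.29/12 = 0.4408.
Mean within-SE = 4.03/6 = 0.6717; mean within-TA = 1.92/3 = 0.6400.
Geometric mean = √(0.6717 × 0.6400) = 0.6557.
HTMT = 0.4408 / 0.6557 = 0.672.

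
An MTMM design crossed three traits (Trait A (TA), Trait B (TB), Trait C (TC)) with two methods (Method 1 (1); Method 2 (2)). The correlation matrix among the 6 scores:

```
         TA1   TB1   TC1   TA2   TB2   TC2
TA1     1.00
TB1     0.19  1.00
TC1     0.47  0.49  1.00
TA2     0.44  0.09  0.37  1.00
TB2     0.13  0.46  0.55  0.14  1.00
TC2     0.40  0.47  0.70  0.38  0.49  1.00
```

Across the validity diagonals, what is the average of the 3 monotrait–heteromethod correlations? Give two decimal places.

Convergent values: 0.44, 0.46, 0.70; mean = 1.60/3 = 0.53.

0.53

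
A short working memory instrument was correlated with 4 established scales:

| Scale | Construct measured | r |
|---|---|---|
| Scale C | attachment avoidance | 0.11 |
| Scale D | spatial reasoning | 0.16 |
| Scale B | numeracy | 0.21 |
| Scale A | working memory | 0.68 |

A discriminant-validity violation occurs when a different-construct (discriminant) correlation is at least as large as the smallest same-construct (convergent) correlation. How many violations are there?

0

Convergent (same construct = working memory): Scale A.
Smallest convergent = 0.68. Discriminant values: 0.11, 0.16, 0.21; count ≥ 0.68 → 0.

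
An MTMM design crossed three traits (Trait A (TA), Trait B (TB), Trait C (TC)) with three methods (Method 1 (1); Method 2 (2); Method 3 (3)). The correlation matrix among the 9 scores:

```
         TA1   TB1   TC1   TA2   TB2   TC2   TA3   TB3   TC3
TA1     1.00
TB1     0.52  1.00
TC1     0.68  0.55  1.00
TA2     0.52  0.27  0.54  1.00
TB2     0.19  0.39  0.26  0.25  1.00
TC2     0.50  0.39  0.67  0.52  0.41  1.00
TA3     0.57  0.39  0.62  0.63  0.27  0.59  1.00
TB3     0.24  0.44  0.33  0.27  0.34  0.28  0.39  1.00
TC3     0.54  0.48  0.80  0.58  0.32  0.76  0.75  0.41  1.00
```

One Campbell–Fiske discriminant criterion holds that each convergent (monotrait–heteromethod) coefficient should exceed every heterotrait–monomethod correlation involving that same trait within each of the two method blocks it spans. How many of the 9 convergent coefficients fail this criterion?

7

Convergent coefficients and their comparison sets:
TA (methods 1·2): 0.52 vs {0.52, 0.25, 0.68, 0.52} → fail.
TA (methods 1·3): 0.57 vs {0.52, 0.39, 0.68, 0.75} → fail.
TA (methods 2·3): 0.63 vs {0.25, 0.39, 0.52, 0.75} → fail.
TB (methods 1·2): 0.39 vs {0.52, 0.25, 0.55, 0.41} → fail.
TB (methods 1·3): 0.44 vs {0.52, 0.39, 0.55, 0.41} → fail.
TB (methods 2·3): 0.34 vs {0.25, 0.39, 0.41, 0.41} → fail.
TC (methods 1·2): 0.67 vs {0.68, 0.52, 0.55, 0.41} → fail.
TC (methods 1·3): 0.80 vs {0.68, 0.75, 0.55, 0.41} → pass.
TC (methods 2·3): 0.76 vs {0.52, 0.75, 0.41, 0.41} → pass.
7 of 9 fail.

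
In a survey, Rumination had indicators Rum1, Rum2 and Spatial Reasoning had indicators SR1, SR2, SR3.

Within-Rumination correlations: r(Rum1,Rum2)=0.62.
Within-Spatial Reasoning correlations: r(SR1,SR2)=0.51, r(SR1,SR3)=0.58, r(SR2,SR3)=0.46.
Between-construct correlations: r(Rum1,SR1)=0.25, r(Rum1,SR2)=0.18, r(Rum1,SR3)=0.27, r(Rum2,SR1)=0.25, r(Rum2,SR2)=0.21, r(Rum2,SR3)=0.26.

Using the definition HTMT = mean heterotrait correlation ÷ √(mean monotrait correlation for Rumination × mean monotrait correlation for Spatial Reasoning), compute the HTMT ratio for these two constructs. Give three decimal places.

Mean between = 1.42/6 = 0.2367.
Mean within-Rum = 0.62/1 = 0.6200; mean within-SR = 1.55/3 = 0.5167.
Geometric mean = √(0.6200 × 0.5167) = 0.5660.
HTMT = 0.2367 / 0.5660 = 0.418.

0.418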